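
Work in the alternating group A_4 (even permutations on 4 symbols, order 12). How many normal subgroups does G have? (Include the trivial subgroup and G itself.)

3

G has 10 subgroups. Checking conjugation-invariance by order — order 1: 1/1 normal; order 2: 0/3 normal; order 3: 0/4 normal; order 4: 1/1 normal; order 12: 1/1 normal.
Total normal subgroups: 3.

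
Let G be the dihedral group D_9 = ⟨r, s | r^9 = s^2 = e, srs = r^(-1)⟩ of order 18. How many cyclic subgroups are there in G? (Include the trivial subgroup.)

12

A cyclic subgroup of order d is generated by each of its φ(d) elements of order d, so the cyclic subgroups of order d number (#elements of order d)/φ(d).
Cyclic subgroups by order — order 1: 1; order 2: 9; order 3: 1; order 9: 1.
Total: 12.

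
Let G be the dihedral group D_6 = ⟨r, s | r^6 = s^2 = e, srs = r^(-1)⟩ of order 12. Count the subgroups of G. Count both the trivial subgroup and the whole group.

|G| = 12, so by Lagrange every subgroup order divides 12. Divisors: 1, 2, 3, 4, 6, 12.
Subgroups by order — order 1: 1; order 2: 7; order 3: 1; order 4: 3; order 6: 3; order 12: 1.
Total: 1 + 7 + 1 + 3 + 3 + 1 = 16.

16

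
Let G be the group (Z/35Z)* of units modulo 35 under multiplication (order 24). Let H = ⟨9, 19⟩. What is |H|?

|⟨9⟩| = 6 and |⟨19⟩| = 6, so |H| is a multiple of lcm(6, 6) = 6 and divides |G| = 24.
Closing under the operation: H = {1, 4, 6, 9, 11, 16, 19, 24, 26, 29, 31, 34}, so |H| = 12.

12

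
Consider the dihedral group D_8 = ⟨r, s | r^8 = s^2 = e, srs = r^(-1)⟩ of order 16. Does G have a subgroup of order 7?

No

7 does not divide |G| = 16, so by Lagrange no subgroup of order 7 exists.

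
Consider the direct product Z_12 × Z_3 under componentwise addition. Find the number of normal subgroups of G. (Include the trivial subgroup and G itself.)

18

G is abelian, so every subgroup is normal.
G has 18 subgroups in total, hence 18 normal subgroups.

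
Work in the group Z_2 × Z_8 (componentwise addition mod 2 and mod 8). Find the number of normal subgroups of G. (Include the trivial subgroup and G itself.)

G is abelian, so every subgroup is normal.
G has 11 subgroups in total, hence 11 normal subgroups.

11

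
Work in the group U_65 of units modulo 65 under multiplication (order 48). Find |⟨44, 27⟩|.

16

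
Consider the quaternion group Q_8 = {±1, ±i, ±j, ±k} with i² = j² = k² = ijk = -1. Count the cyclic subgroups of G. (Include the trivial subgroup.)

5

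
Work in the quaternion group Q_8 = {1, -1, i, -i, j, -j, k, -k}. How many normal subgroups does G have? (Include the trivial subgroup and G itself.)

G has 6 subgroups. Checking conjugation-invariance by order — order 1: 1/1 normal; order 2: 1/1 normal; order 4: 3/3 normal; order 8: 1/1 normal.
Total normal subgroups: 6.

6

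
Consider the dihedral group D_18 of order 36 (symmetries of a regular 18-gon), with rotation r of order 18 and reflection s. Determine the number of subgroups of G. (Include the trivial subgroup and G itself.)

|G| = 36, so by Lagrange every subgroup order divides 36. Divisors: 1, 2, 3, 4, 6, 9, 12, 18, 36.
Subgroups by order — order 1: 1; order 2: 19; order 3: 1; order 4: 9; order 6: 7; order 9: 1; order 12: 3; order 18: 3; order 36: 1.
Total: 1 + 19 + 1 + 9 + 7 + 1 + 3 + 3 + 1 = 45.

45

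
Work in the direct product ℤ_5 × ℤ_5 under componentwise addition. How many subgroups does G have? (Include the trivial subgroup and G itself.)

|G| = 25, so by Lagrange every subgroup order divides 25. Divisors: 1, 5, 25.
Subgroups by order — order 1: 1; order 5: 6; order 25: 1.
Total: 1 + 6 + 1 = 8.

8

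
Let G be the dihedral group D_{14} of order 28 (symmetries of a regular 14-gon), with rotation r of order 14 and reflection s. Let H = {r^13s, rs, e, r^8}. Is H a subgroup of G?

No

r^8 ∈ H but its inverse r^6 ∉ H, so H is not a subgroup.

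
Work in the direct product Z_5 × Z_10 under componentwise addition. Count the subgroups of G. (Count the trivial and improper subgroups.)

16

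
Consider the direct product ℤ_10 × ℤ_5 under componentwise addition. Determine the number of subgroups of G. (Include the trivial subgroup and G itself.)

|G| = 50, so by Lagrange every subgroup order divides 50. Divisors: 1, 2, 5, 10, 25, 50.
Subgroups by order — order 1: 1; order 2: 1; order 5: 6; order 10: 6; order 25: 1; order 50: 1.
Total: 1 + 1 + 6 + 6 + 1 + 1 = 16.

16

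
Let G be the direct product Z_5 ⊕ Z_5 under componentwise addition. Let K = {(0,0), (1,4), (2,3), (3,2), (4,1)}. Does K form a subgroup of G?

Yes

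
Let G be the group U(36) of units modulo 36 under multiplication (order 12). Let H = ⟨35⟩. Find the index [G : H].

|⟨35⟩| = 2 and |G| = 12.
By Lagrange, [G : H] = |G|/|H| = 12/2 = 6.

6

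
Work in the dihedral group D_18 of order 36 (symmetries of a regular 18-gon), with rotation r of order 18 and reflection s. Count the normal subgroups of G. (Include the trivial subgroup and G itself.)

9

G has 45 subgroups. Checking conjugation-invariance by order — order 1: 1/1 normal; order 2: 1/19 normal; order 3: 1/1 normal; order 4: 0/9 normal; order 6: 1/7 normal; order 9: 1/1 normal; order 12: 0/3 normal; order 18: 3/3 normal; order 36: 1/1 normal.
Total normal subgroups: 9.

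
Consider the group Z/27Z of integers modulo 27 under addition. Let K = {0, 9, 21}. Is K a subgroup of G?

No

9 ∈ K but its inverse 18 ∉ K, so K is not a subgroup.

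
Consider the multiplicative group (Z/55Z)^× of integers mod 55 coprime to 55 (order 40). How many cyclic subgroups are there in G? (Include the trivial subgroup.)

A cyclic subgroup of order d is generated by each of its φ(d) elements of order d, so the cyclic subgroups of order d number (#elements of order d)/φ(d).
Cyclic subgroups by order — order 1: 1; order 2: 3; order 4: 2; order 5: 1; order 10: 3; order 20: 2.
Total: 12.

12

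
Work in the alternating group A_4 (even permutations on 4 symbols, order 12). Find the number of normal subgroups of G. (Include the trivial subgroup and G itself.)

3

G has 10 subgroups. Checking conjugation-invariance by order — order 1: 1/1 normal; order 2: 0/3 normal; order 3: 0/4 normal; order 4: 1/1 normal; order 12: 1/1 normal.
Total normal subgroups: 3.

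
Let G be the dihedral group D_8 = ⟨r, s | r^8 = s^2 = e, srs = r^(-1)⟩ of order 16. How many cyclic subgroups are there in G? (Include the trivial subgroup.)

12

Group the elements of G by the cyclic subgroup they generate; each cyclic subgroup of order d accounts for φ(d) elements.
Cyclic subgroups by order — order 1: 1; order 2: 9; order 4: 1; order 8: 1.
Total: 12.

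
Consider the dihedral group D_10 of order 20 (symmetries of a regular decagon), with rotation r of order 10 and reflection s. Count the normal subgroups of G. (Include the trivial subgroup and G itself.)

7

G has 22 subgroups. Checking conjugation-invariance by order — order 1: 1/1 normal; order 2: 1/11 normal; order 4: 0/5 normal; order 5: 1/1 normal; order 10: 3/3 normal; order 20: 1/1 normal.
Total normal subgroups: 7.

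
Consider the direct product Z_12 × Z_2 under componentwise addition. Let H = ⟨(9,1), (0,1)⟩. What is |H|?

8

|⟨(9,1)⟩| = 4 and |⟨(0,1)⟩| = 2, so |H| is a multiple of lcm(4, 2) = 4 and divides |G| = 24.
Closing under the operation: H = {(0,0), (0,1), (3,0), (3,1), (6,0), (6,1), (9,0), (9,1)}, so |H| = 8.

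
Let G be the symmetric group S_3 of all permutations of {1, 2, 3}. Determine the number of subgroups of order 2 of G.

3

|G| = 6 and 2 | 6, so subgroups of order 2 are possible by Lagrange.
The subgroups of order 2 are: {e, (1 2)}; {e, (1 3)}; {e, (2 3)}.
So G has 3 subgroups of order 2.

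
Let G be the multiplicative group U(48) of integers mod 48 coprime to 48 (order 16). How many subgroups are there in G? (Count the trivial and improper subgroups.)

27

|G| = 16, so by Lagrange every subgroup order divides 16. Divisors: 1, 2, 4, 8, 16.
Subgroups by order — order 1: 1; order 2: 7; order 4: 11; order 8: 7; order 16: 1.
Total: 1 + 7 + 11 + 7 + 1 = 27.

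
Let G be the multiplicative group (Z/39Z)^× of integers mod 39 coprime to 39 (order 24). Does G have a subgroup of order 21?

21 does not divide |G| = 24, so by Lagrange no subgroup of order 21 exists.

No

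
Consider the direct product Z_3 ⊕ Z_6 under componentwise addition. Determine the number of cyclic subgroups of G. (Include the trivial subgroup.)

Each element a generates a cyclic subgroup ⟨a⟩; distinct elements may generate the same one (a cyclic group of order d has φ(d) generators).
Cyclic subgroups by order — order 1: 1; order 2: 1; order 3: 4; order 6: 4.
Total: 10.

10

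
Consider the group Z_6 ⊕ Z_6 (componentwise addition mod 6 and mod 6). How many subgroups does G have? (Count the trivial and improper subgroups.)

|G| = 36, so by Lagrange every subgroup order divides 36. Divisors: 1, 2, 3, 4, 6, 9, 12, 18, 36.
Subgroups by order — order 1: 1; order 2: 3; order 3: 4; order 4: 1; order 6: 12; order 9: 1; order 12: 4; order 18: 3; order 36: 1.
Total: 1 + 3 + 4 + 1 + 12 + 1 + 4 + 3 + 1 = 30.

30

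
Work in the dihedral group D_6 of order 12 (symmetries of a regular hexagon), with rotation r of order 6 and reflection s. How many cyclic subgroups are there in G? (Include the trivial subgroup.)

A cyclic subgroup of order d is generated by each of its φ(d) elements of order d, so the cyclic subgroups of order d number (#elements of order d)/φ(d).
Cyclic subgroups by order — order 1: 1; order 2: 7; order 3: 1; order 6: 1.
Total: 10.

10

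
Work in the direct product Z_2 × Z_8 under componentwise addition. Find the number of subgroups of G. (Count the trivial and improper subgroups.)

11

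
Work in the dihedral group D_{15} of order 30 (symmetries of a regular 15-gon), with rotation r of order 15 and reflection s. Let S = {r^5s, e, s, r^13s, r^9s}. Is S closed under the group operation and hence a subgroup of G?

No

Closure fails: s · r^13s = r^2 ∉ S. So S is not a subgroup.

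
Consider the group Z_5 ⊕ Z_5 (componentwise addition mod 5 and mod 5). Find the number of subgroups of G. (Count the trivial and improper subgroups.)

|G| = 25, so by Lagrange every subgroup order divides 25. Divisors: 1, 5, 25.
Subgroups by order — order 1: 1; order 5: 6; order 25: 1.
Total: 1 + 6 + 1 = 8.

8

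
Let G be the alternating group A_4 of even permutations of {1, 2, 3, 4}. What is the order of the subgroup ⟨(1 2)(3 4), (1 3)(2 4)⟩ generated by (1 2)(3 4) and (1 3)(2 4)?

4

|⟨(1 2)(3 4)⟩| = 2 and |⟨(1 3)(2 4)⟩| = 2, so |H| is a multiple of lcm(2, 2) = 2 and divides |G| = 12.
Closing under the operation: H = {e, (1 2)(3 4), (1 3)(2 4), (1 4)(2 3)}, so |H| = 4.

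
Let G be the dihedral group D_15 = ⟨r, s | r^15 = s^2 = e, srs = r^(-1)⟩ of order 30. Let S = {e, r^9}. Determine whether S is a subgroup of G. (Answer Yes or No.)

r^9 ∈ S but its inverse r^6 ∉ S, so S is not a subgroup.

No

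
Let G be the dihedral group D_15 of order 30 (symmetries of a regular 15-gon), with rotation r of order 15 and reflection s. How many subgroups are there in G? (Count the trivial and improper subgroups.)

|G| = 30, so by Lagrange every subgroup order divides 30. Divisors: 1, 2, 3, 5, 6, 10, 15, 30.
Subgroups by order — order 1: 1; order 2: 15; order 3: 1; order 5: 1; order 6: 5; order 10: 3; order 15: 1; order 30: 1.
Total: 1 + 15 + 1 + 1 + 5 + 3 + 1 + 1 = 28.

28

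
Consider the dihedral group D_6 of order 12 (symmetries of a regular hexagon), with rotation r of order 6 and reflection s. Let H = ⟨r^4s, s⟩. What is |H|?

6

|⟨r^4s⟩| = 2 and |⟨s⟩| = 2, so |H| is a multiple of lcm(2, 2) = 2 and divides |G| = 12.
Closing under the operation: H = {e, r^2, r^4, s, r^2s, r^4s}, so |H| = 6.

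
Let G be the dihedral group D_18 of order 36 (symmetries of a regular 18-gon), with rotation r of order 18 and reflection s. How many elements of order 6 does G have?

The elements of order 6 are: r^3, r^15.
That's 2.

2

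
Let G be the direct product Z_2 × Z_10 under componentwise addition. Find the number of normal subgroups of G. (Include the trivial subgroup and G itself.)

G is abelian, so every subgroup is normal.
G has 10 subgroups in total, hence 10 normal subgroups.

10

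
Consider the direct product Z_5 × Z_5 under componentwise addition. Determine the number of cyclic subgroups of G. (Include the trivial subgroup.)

7

A cyclic subgroup of order d is generated by each of its φ(d) elements of order d, so the cyclic subgroups of order d number (#elements of order d)/φ(d).
Cyclic subgroups by order — order 1: 1; order 5: 6.
Total: 7.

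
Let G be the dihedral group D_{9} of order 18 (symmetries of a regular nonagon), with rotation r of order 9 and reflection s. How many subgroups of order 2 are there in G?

9

|G| = 18 and 2 | 18, so subgroups of order 2 are possible by Lagrange.
The subgroups of order 2 are: {e, r^2s}; {e, r^3s}; {e, r^4s}; {e, r^5s}; … (9 in all).
So G has 9 subgroups of order 2.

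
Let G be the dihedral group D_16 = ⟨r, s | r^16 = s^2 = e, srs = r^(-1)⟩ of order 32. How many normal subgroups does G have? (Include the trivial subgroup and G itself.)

G has 36 subgroups. Checking conjugation-invariance by order — order 1: 1/1 normal; order 2: 1/17 normal; order 4: 1/9 normal; order 8: 1/5 normal; order 16: 3/3 normal; order 32: 1/1 normal.
Total normal subgroups: 8.

8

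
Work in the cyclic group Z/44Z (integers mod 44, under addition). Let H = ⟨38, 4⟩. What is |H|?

|⟨38⟩| = 22 and |⟨4⟩| = 11, so |H| is a multiple of lcm(22, 11) = 22 and divides |G| = 44.
Closing under the operation: H = {0, 2, 4, 6, 8, 10, 12, 14, 16, 18, 20, 22, 24, 26, 28, 30, 32, 34, 36, 38, 40, 42}, so |H| = 22.

22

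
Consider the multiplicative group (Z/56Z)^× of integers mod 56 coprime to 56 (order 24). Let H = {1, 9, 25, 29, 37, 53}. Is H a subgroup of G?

Yes

|H| = 6 divides |G| = 24, consistent with Lagrange.
H contains the identity, every element's inverse is in H, and H is closed under ·: it is a subgroup.
In fact H = ⟨37⟩.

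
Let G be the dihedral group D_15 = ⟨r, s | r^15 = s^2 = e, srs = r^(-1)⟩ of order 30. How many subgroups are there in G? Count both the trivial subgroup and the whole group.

|G| = 30, so by Lagrange every subgroup order divides 30. Divisors: 1, 2, 3, 5, 6, 10, 15, 30.
Subgroups by order — order 1: 1; order 2: 15; order 3: 1; order 5: 1; order 6: 5; order 10: 3; order 15: 1; order 30: 1.
Total: 1 + 15 + 1 + 1 + 5 + 3 + 1 + 1 = 28.

28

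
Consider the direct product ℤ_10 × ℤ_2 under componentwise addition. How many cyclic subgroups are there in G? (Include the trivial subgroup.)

8

Group the elements of G by the cyclic subgroup they generate; each cyclic subgroup of order d accounts for φ(d) elements.
Cyclic subgroups by order — order 1: 1; order 2: 3; order 5: 1; order 10: 3.
Total: 8.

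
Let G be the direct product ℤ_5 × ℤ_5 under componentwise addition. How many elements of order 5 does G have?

24

An element (a,b) has order lcm(ord(a), ord(b)); count pairs with lcm equal to 5.
Enumerating gives 24 such elements.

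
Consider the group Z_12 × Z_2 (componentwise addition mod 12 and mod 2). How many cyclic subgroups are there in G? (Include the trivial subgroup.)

12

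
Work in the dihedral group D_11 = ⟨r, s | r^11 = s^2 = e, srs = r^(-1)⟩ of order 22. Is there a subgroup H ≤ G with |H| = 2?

2 | 22. A subgroup of order 2 is {e, r^10s}.

Yes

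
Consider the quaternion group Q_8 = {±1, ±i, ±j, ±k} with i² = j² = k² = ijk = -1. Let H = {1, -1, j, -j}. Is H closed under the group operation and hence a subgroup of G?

|H| = 4 divides |G| = 8, consistent with Lagrange.
H contains the identity, every element's inverse is in H, and H is closed under ·: it is a subgroup.
In fact H = ⟨j⟩.

Yes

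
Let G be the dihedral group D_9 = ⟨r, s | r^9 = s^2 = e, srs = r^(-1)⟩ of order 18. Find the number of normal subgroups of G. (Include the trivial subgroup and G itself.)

G has 16 subgroups. Checking conjugation-invariance by order — order 1: 1/1 normal; order 2: 0/9 normal; order 3: 1/1 normal; order 6: 0/3 normal; order 9: 1/1 normal; order 18: 1/1 normal.
Total normal subgroups: 4.

4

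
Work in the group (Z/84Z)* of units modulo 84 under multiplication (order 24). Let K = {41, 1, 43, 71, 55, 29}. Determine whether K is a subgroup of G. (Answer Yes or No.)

Closure fails: 41 · 43 = 83 ∉ K. So K is not a subgroup.

No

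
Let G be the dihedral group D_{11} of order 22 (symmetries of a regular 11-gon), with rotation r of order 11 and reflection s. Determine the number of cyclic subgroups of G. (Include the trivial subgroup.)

13

Each element a generates a cyclic subgroup ⟨a⟩; distinct elements may generate the same one (a cyclic group of order d has φ(d) generators).
Cyclic subgroups by order — order 1: 1; order 2: 11; order 11: 1.
Total: 13.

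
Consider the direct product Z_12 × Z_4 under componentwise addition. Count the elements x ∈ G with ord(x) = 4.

12

An element (a,b) has order lcm(ord(a), ord(b)); count pairs with lcm equal to 4.
Enumerating gives 12 such elements.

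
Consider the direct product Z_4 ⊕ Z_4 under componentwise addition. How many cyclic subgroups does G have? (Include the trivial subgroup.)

10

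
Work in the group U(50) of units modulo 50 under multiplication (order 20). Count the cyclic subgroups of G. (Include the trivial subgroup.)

6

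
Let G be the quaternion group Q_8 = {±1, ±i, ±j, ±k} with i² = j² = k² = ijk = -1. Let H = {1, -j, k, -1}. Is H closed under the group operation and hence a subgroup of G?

No

-j ∈ H but its inverse j ∉ H, so H is not a subgroup.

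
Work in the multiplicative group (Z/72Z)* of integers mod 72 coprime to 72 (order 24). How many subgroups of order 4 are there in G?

7

|G| = 24 and 4 | 24, so subgroups of order 4 are possible by Lagrange.
The subgroups of order 4 are: {1, 17, 19, 35}; {1, 17, 37, 53}; {1, 17, 55, 71}; {1, 19, 37, 55}; … (7 in all).
So G has 7 subgroups of order 4.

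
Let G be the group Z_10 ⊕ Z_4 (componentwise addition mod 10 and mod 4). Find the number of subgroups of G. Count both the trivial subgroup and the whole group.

16

|G| = 40, so by Lagrange every subgroup order divides 40. Divisors: 1, 2, 4, 5, 8, 10, 20, 40.
Subgroups by order — order 1: 1; order 2: 3; order 4: 3; order 5: 1; order 8: 1; order 10: 3; order 20: 3; order 40: 1.
Total: 1 + 3 + 3 + 1 + 1 + 3 + 3 + 1 = 16.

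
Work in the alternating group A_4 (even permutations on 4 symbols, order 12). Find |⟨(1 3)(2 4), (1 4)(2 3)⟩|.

4

|⟨(1 3)(2 4)⟩| = 2 and |⟨(1 4)(2 3)⟩| = 2, so |H| is a multiple of lcm(2, 2) = 2 and divides |G| = 12.
Closing under the operation: H = {e, (1 2)(3 4), (1 3)(2 4), (1 4)(2 3)}, so |H| = 4.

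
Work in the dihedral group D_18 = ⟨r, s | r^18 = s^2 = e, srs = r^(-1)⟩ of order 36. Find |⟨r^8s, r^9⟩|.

4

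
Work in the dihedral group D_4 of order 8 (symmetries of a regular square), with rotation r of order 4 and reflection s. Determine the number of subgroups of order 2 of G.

|G| = 8 and 2 | 8, so subgroups of order 2 are possible by Lagrange.
The subgroups of order 2 are: {e, r^2}; {e, r^2s}; {e, r^3s}; {e, rs}; … (5 in all).
So G has 5 subgroups of order 2.

5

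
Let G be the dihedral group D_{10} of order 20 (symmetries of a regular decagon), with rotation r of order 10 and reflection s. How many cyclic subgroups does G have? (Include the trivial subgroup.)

Each element a generates a cyclic subgroup ⟨a⟩; distinct elements may generate the same one (a cyclic group of order d has φ(d) generators).
Cyclic subgroups by order — order 1: 1; order 2: 11; order 5: 1; order 10: 1.
Total: 14.

14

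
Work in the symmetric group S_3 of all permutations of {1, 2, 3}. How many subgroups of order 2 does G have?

3

|G| = 6 and 2 | 6, so subgroups of order 2 are possible by Lagrange.
The subgroups of order 2 are: {e, (1 2)}; {e, (1 3)}; {e, (2 3)}.
So G has 3 subgroups of order 2.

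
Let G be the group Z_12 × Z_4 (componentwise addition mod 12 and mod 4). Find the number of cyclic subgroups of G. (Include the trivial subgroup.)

20

A cyclic subgroup of order d is generated by each of its φ(d) elements of order d, so the cyclic subgroups of order d number (#elements of order d)/φ(d).
Cyclic subgroups by order — order 1: 1; order 2: 3; order 3: 1; order 4: 6; order 6: 3; order 12: 6.
Total: 20.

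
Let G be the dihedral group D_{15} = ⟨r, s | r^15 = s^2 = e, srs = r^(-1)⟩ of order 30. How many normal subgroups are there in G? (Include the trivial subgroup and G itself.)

G has 28 subgroups. Checking conjugation-invariance by order — order 1: 1/1 normal; order 2: 0/15 normal; order 3: 1/1 normal; order 5: 1/1 normal; order 6: 0/5 normal; order 10: 0/3 normal; order 15: 1/1 normal; order 30: 1/1 normal.
Total normal subgroups: 5.

5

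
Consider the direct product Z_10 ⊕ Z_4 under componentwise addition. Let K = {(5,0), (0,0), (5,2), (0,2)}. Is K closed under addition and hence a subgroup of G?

Yes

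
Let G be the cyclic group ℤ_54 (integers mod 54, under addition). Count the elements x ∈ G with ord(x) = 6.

2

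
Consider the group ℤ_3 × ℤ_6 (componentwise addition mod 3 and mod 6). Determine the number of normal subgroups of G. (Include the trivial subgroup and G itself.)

G is abelian, so every subgroup is normal.
G has 12 subgroups in total, hence 12 normal subgroups.

12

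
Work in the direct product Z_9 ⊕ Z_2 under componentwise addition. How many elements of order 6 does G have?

An element (a,b) has order lcm(ord(a), ord(b)); count pairs with lcm equal to 6.
Enumerating gives 2 such elements.

2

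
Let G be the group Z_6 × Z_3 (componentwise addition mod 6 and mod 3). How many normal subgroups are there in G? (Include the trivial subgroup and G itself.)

12

G is abelian, so every subgroup is normal.
G has 12 subgroups in total, hence 12 normal subgroups.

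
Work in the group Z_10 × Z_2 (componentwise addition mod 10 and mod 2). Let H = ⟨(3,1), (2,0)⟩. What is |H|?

10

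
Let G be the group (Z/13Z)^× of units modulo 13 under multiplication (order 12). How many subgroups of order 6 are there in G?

|G| = 12 and 6 | 12, so subgroups of order 6 are possible by Lagrange.
The subgroups of order 6 are: {1, 3, 4, 9, 10, 12}.
So G has 1 subgroup of order 6.

1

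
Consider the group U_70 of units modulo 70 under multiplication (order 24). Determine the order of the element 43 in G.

4

Compute successive powers of 43 mod 70: 43, 29, 57, 1; 43^4 ≡ 1 (mod 70).
So |⟨43⟩| = 4.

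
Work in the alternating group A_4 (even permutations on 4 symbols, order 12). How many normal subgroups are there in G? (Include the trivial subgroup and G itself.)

G has 10 subgroups. Checking conjugation-invariance by order — order 1: 1/1 normal; order 2: 0/3 normal; order 3: 0/4 normal; order 4: 1/1 normal; order 12: 1/1 normal.
Total normal subgroups: 3.

3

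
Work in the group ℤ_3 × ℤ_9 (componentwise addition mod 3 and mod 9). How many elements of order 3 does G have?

8

An element (a,b) has order lcm(ord(a), ord(b)); count pairs with lcm equal to 3.
Enumerating gives 8 such elements.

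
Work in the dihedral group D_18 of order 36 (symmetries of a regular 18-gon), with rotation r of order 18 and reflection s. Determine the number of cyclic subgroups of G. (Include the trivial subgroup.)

Each element a generates a cyclic subgroup ⟨a⟩; distinct elements may generate the same one (a cyclic group of order d has φ(d) generators).
Cyclic subgroups by order — order 1: 1; order 2: 19; order 3: 1; order 6: 1; order 9: 1; order 18: 1.
Total: 24.

24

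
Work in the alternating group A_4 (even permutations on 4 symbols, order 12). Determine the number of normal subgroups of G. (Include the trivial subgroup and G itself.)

G has 10 subgroups. Checking conjugation-invariance by order — order 1: 1/1 normal; order 2: 0/3 normal; order 3: 0/4 normal; order 4: 1/1 normal; order 12: 1/1 normal.
Total normal subgroups: 3.

3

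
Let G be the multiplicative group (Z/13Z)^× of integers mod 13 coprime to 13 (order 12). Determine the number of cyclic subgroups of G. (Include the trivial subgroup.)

6

Group the elements of G by the cyclic subgroup they generate; each cyclic subgroup of order d accounts for φ(d) elements.
Cyclic subgroups by order — order 1: 1; order 2: 1; order 3: 1; order 4: 1; order 6: 1; order 12: 1.
Total: 6.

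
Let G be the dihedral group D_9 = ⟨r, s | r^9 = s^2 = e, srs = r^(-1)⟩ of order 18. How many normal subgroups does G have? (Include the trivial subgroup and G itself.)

4

G has 16 subgroups. Checking conjugation-invariance by order — order 1: 1/1 normal; order 2: 0/9 normal; order 3: 1/1 normal; order 6: 0/3 normal; order 9: 1/1 normal; order 18: 1/1 normal.
Total normal subgroups: 4.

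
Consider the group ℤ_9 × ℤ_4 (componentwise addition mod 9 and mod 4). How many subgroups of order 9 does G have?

|G| = 36 and 9 | 36, so subgroups of order 9 are possible by Lagrange.
The subgroups of order 9 are: {(0,0), (1,0), (2,0), (3,0), (4,0), (5,0), (6,0), (7,0), (8,0)}.
So G has 1 subgroup of order 9.

1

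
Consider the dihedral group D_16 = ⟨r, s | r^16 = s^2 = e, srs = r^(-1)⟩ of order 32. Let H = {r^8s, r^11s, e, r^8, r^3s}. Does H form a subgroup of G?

|H| = 5 does not divide |G| = 32, so by Lagrange H is not a subgroup.

No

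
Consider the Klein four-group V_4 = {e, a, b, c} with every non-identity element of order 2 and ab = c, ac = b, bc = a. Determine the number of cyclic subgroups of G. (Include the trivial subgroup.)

A cyclic subgroup of order d is generated by each of its φ(d) elements of order d, so the cyclic subgroups of order d number (#elements of order d)/φ(d).
Cyclic subgroups by order — order 1: 1; order 2: 3.
Total: 4.

4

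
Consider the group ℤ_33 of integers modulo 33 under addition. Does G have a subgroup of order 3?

3 | 33. A subgroup of order 3 is {0, 11, 22}.

Yes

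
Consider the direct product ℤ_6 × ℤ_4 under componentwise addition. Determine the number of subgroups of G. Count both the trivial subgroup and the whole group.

|G| = 24, so by Lagrange every subgroup order divides 24. Divisors: 1, 2, 3, 4, 6, 8, 12, 24.
Subgroups by order — order 1: 1; order 2: 3; order 3: 1; order 4: 3; order 6: 3; order 8: 1; order 12: 3; order 24: 1.
Total: 1 + 3 + 1 + 3 + 3 + 1 + 3 + 1 = 16.

16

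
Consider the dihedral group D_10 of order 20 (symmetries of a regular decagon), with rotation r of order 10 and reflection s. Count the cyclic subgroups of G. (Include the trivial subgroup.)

14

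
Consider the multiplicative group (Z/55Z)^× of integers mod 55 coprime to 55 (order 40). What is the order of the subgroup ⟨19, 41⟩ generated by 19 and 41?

20

|⟨19⟩| = 10 and |⟨41⟩| = 10, so |H| is a multiple of lcm(10, 10) = 10 and divides |G| = 40.
Closing under the operation: H = {1, 4, 6, 9, 14, 16, 19, 21, 24, 26, 29, 31, 34, 36, 39, 41, 46, 49, 51, 54}, so |H| = 20.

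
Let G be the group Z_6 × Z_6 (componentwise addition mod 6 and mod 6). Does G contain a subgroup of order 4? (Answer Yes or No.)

Yes

4 | 36. A subgroup of order 4 is {(0,0), (0,3), (3,0), (3,3)}.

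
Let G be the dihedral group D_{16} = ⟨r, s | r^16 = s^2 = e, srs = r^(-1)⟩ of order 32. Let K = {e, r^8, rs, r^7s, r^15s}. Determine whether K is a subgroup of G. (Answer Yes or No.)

|K| = 5 does not divide |G| = 32, so by Lagrange K is not a subgroup.

No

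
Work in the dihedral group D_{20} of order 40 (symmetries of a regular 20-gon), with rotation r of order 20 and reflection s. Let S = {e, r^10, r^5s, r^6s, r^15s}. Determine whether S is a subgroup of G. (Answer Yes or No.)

Closure fails: r^10 · r^6s = r^16s ∉ S. So S is not a subgroup.

No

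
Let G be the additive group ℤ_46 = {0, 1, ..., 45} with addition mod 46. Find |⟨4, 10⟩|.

|⟨4⟩| = 23 and |⟨10⟩| = 23, so |H| is a multiple of lcm(23, 23) = 23 and divides |G| = 46.
Closing under the operation: H = {0, 2, 4, 6, 8, 10, 12, 14, 16, 18, 20, 22, 24, 26, 28, 30, 32, 34, 36, 38, 40, 42, 44}, so |H| = 23.

23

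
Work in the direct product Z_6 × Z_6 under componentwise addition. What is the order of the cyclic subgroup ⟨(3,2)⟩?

The order of (3,2) in Z_6 × Z_6 is lcm(ord(3) in Z_6, ord(2) in Z_6).
ord(3) = 2 and ord(2) = 3, so |⟨(3,2)⟩| = lcm(2, 3) = 6.

6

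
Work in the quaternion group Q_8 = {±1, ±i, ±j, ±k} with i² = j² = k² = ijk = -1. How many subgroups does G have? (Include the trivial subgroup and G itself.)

6

|G| = 8, so by Lagrange every subgroup order divides 8. Divisors: 1, 2, 4, 8.
Subgroups by order — order 1: 1; order 2: 1; order 4: 3; order 8: 1.
Total: 1 + 1 + 3 + 1 = 6.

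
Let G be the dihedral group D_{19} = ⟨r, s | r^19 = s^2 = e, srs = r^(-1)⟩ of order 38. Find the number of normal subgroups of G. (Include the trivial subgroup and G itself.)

3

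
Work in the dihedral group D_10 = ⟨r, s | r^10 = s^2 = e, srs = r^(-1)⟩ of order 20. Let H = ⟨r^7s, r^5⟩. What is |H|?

4

|⟨r^7s⟩| = 2 and |⟨r^5⟩| = 2, so |H| is a multiple of lcm(2, 2) = 2 and divides |G| = 20.
Closing under the operation: H = {e, r^5, r^2s, r^7s}, so |H| = 4.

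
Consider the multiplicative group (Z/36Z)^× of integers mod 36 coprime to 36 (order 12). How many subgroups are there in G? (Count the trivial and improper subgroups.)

10

|G| = 12, so by Lagrange every subgroup order divides 12. Divisors: 1, 2, 3, 4, 6, 12.
Subgroups by order — order 1: 1; order 2: 3; order 3: 1; order 4: 1; order 6: 3; order 12: 1.
Total: 1 + 3 + 1 + 1 + 3 + 1 = 10.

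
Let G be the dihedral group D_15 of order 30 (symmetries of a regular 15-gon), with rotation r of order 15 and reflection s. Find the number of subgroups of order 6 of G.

5

|G| = 30 and 6 | 30, so subgroups of order 6 are possible by Lagrange.
The subgroups of order 6 are: {e, r^5, r^10, s, r^5s, r^10s}; {e, r^5, r^10, rs, r^6s, r^11s}; {e, r^5, r^10, r^2s, r^7s, r^12s}; {e, r^5, r^10, r^3s, r^8s, r^13s}; … (5 in all).
So G has 5 subgroups of order 6.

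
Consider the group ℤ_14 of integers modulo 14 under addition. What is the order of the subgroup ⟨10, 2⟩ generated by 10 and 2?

|⟨10⟩| = 7 and |⟨2⟩| = 7, so |H| is a multiple of lcm(7, 7) = 7 and divides |G| = 14.
Closing under the operation: H = {0, 2, 4, 6, 8, 10, 12}, so |H| = 7.

7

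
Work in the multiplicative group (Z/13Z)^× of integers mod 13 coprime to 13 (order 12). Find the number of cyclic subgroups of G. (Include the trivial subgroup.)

6

Group the elements of G by the cyclic subgroup they generate; each cyclic subgroup of order d accounts for φ(d) elements.
Cyclic subgroups by order — order 1: 1; order 2: 1; order 3: 1; order 4: 1; order 6: 1; order 12: 1.
Total: 6.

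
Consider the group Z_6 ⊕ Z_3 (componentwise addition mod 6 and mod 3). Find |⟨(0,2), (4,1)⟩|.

9

|⟨(0,2)⟩| = 3 and |⟨(4,1)⟩| = 3, so |H| is a multiple of lcm(3, 3) = 3 and divides |G| = 18.
Closing under the operation: H = {(0,0), (0,1), (0,2), (2,0), (2,1), (2,2), (4,0), (4,1), (4,2)}, so |H| = 9.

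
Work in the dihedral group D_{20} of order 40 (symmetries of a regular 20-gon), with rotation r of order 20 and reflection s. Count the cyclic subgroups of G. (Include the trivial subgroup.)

A cyclic subgroup of order d is generated by each of its φ(d) elements of order d, so the cyclic subgroups of order d number (#elements of order d)/φ(d).
Cyclic subgroups by order — order 1: 1; order 2: 21; order 4: 1; order 5: 1; order 10: 1; order 20: 1.
Total: 26.

26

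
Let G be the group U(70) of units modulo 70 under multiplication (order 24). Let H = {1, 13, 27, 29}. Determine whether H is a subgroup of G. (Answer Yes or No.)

|H| = 4 divides |G| = 24, consistent with Lagrange.
H contains the identity, every element's inverse is in H, and H is closed under ·: it is a subgroup.
In fact H = ⟨27⟩.

Yes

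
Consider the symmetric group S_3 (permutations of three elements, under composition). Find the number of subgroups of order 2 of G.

|G| = 6 and 2 | 6, so subgroups of order 2 are possible by Lagrange.
The subgroups of order 2 are: {e, (1 2)}; {e, (1 3)}; {e, (2 3)}.
So G has 3 subgroups of order 2.

3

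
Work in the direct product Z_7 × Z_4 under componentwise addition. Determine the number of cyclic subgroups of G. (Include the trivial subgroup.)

A cyclic subgroup of order d is generated by each of its φ(d) elements of order d, so the cyclic subgroups of order d number (#elements of order d)/φ(d).
Cyclic subgroups by order — order 1: 1; order 2: 1; order 4: 1; order 7: 1; order 14: 1; order 28: 1.
Total: 6.

6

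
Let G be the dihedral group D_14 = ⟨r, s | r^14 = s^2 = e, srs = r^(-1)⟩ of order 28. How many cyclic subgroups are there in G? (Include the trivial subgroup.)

18

A cyclic subgroup of order d is generated by each of its φ(d) elements of order d, so the cyclic subgroups of order d number (#elements of order d)/φ(d).
Cyclic subgroups by order — order 1: 1; order 2: 15; order 7: 1; order 14: 1.
Total: 18.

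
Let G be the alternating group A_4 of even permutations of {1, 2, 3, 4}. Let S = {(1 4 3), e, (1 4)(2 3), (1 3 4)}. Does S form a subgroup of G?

No

Closure fails: (1 4 3) ∘ (1 4)(2 3) = (1 3 2) ∉ S. So S is not a subgroup.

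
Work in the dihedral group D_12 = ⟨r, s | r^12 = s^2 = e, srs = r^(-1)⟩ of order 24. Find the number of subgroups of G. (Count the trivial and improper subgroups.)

34

|G| = 24, so by Lagrange every subgroup order divides 24. Divisors: 1, 2, 3, 4, 6, 8, 12, 24.
Subgroups by order — order 1: 1; order 2: 13; order 3: 1; order 4: 7; order 6: 5; order 8: 3; order 12: 3; order 24: 1.
Total: 1 + 13 + 1 + 7 + 5 + 3 + 3 + 1 = 34.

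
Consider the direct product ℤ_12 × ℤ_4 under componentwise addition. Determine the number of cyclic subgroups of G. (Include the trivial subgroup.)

Each element a generates a cyclic subgroup ⟨a⟩; distinct elements may generate the same one (a cyclic group of order d has φ(d) generators).
Cyclic subgroups by order — order 1: 1; order 2: 3; order 3: 1; order 4: 6; order 6: 3; order 12: 6.
Total: 20.

20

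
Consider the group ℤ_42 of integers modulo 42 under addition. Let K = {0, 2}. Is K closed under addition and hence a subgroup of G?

2 ∈ K but its inverse 40 ∉ K, so K is not a subgroup.

No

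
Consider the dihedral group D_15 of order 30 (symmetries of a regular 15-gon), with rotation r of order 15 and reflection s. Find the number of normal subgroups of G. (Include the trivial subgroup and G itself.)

5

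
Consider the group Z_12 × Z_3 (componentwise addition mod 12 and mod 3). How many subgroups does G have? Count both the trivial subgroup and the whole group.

18

|G| = 36, so by Lagrange every subgroup order divides 36. Divisors: 1, 2, 3, 4, 6, 9, 12, 18, 36.
Subgroups by order — order 1: 1; order 2: 1; order 3: 4; order 4: 1; order 6: 4; order 9: 1; order 12: 4; order 18: 1; order 36: 1.
Total: 1 + 1 + 4 + 1 + 4 + 1 + 4 + 1 + 1 = 18.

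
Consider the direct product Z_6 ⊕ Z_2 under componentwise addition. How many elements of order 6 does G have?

6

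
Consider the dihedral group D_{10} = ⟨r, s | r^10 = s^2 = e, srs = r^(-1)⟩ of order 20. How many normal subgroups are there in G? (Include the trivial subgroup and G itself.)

G has 22 subgroups. Checking conjugation-invariance by order — order 1: 1/1 normal; order 2: 1/11 normal; order 4: 0/5 normal; order 5: 1/1 normal; order 10: 3/3 normal; order 20: 1/1 normal.
Total normal subgroups: 7.

7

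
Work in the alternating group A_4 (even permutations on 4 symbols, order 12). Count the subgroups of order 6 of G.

0

|G| = 12 and 6 | 12, so subgroups of order 6 are possible by Lagrange.
Checking all subgroups of G, none has order 6.
So G has 0 subgroups of order 6.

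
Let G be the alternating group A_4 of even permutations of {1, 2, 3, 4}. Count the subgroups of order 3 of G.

4

|G| = 12 and 3 | 12, so subgroups of order 3 are possible by Lagrange.
The subgroups of order 3 are: {e, (1 2 3), (1 3 2)}; {e, (1 2 4), (1 4 2)}; {e, (1 3 4), (1 4 3)}; {e, (2 3 4), (2 4 3)}.
So G has 4 subgroups of order 3.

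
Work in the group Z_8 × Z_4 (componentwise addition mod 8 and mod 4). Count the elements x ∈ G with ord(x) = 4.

An element (a,b) has order lcm(ord(a), ord(b)); count pairs with lcm equal to 4.
Enumerating gives 12 such elements.

12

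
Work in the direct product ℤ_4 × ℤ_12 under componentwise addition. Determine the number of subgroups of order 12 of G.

7

|G| = 48 and 12 | 48, so subgroups of order 12 are possible by Lagrange.
The subgroups of order 12 are: {(0,0), (0,1), (0,2), (0,3), (0,4), (0,5), (0,6), (0,7), (0,8), (0,9), (0,10), (0,11)}; {(0,0), (0,2), (0,4), (0,6), (0,8), (0,10), (2,0), (2,2), (2,4), (2,6), (2,8), (2,10)}; {(0,0), (0,2), (0,4), (0,6), (0,8), (0,10), (2,1), (2,3), (2,5), (2,7), (2,9), (2,11)}; {(0,0), (0,4), (0,8), (1,0), (1,4), (1,8), (2,0), (2,4), (2,8), (3,0), (3,4), (3,8)}; … (7 in all).
So G has 7 subgroups of order 12.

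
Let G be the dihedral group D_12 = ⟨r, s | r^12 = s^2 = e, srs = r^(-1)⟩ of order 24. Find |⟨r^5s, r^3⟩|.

8

|⟨r^5s⟩| = 2 and |⟨r^3⟩| = 4, so |H| is a multiple of lcm(2, 4) = 4 and divides |G| = 24.
Closing under the operation: H = {e, r^3, r^6, r^9, r^2s, r^5s, r^8s, r^11s}, so |H| = 8.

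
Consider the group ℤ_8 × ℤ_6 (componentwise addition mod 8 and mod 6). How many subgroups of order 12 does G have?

3

|G| = 48 and 12 | 48, so subgroups of order 12 are possible by Lagrange.
The subgroups of order 12 are: {(0,0), (0,1), (0,2), (0,3), (0,4), (0,5), (4,0), (4,1), (4,2), (4,3), (4,4), (4,5)}; {(0,0), (0,2), (0,4), (2,0), (2,2), (2,4), (4,0), (4,2), (4,4), (6,0), (6,2), (6,4)}; {(0,0), (0,2), (0,4), (2,1), (2,3), (2,5), (4,0), (4,2), (4,4), (6,1), (6,3), (6,5)}.
So G has 3 subgroups of order 12.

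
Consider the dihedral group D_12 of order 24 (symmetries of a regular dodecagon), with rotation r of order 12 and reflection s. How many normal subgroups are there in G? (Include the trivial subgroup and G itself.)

G has 34 subgroups. Checking conjugation-invariance by order — order 1: 1/1 normal; order 2: 1/13 normal; order 3: 1/1 normal; order 4: 1/7 normal; order 6: 1/5 normal; order 8: 0/3 normal; order 12: 3/3 normal; order 24: 1/1 normal.
Total normal subgroups: 9.

9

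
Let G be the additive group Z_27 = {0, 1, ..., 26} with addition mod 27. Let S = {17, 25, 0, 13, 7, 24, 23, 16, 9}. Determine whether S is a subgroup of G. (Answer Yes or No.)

7 ∈ S but its inverse 20 ∉ S, so S is not a subgroup.

No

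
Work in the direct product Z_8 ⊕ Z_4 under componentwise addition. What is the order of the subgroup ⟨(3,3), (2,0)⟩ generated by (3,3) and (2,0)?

16

|⟨(3,3)⟩| = 8 and |⟨(2,0)⟩| = 4, so |H| is a multiple of lcm(8, 4) = 8 and divides |G| = 32.
Closing under the operation: H = {(0,0), (0,2), (1,1), (1,3), (2,0), (2,2), (3,1), (3,3), (4,0), (4,2), (5,1), (5,3), (6,0), (6,2), (7,1), (7,3)}, so |H| = 16.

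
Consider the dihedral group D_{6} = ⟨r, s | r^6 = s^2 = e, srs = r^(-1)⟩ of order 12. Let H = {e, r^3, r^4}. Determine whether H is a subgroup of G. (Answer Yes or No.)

No

r^4 ∈ H but its inverse r^2 ∉ H, so H is not a subgroup.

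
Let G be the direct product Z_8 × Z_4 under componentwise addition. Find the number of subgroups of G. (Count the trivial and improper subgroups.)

|G| = 32, so by Lagrange every subgroup order divides 32. Divisors: 1, 2, 4, 8, 16, 32.
Subgroups by order — order 1: 1; order 2: 3; order 4: 7; order 8: 7; order 16: 3; order 32: 1.
Total: 1 + 3 + 7 + 7 + 3 + 1 = 22.

22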